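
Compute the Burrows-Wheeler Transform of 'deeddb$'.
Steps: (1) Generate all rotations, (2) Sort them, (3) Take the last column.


Rotations (sorted):
  0: $deeddb -> last char: b
  1: b$deedd -> last char: d
  2: db$deed -> last char: d
  3: ddb$dee -> last char: e
  4: deeddb$ -> last char: $
  5: eddb$de -> last char: e
  6: eeddb$d -> last char: d


BWT = bdde$ed


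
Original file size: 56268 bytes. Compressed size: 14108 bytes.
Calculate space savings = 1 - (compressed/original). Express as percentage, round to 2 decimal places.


ratio = compressed/original = 14108/56268 = 0.250729
savings = 1 - ratio = 1 - 0.250729 = 0.749271
as a percentage: 0.749271 * 100 = 74.93%

Space savings = 1 - 14108/56268 = 74.93%


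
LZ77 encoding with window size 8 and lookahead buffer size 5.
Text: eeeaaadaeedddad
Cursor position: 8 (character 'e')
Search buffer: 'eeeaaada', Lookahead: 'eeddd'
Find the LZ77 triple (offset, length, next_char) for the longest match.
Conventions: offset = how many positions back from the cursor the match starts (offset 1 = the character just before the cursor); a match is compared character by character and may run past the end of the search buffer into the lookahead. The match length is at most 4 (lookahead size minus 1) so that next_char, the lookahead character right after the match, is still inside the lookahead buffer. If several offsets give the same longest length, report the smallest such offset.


Try each offset into the search buffer:
  offset=1 (pos 7, char 'a'): match length 0
  offset=2 (pos 6, char 'd'): match length 0
  offset=3 (pos 5, char 'a'): match length 0
  offset=4 (pos 4, char 'a'): match length 0
  offset=5 (pos 3, char 'a'): match length 0
  offset=6 (pos 2, char 'e'): match length 1
  offset=7 (pos 1, char 'e'): match length 2
  offset=8 (pos 0, char 'e'): match length 2
Longest match has length 2, found at offsets 7, 8; take the smallest, offset 7.
next_char = character at position 8 + 2 = 10 -> 'd'

Best match: offset=7, length=2 (matching 'ee' starting at position 1)
LZ77 triple: (7, 2, 'd')


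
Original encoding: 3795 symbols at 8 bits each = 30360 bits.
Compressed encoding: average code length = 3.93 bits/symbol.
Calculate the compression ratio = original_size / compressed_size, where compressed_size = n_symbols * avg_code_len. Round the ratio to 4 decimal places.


original_size = n_symbols * orig_bits = 3795 * 8 = 30360 bits
compressed_size = n_symbols * avg_code_len = 3795 * 3.93 = 14914.35 bits
ratio = original_size / compressed_size = 30360 / 14914.35 = 2.0356

Compression ratio = 2.0356


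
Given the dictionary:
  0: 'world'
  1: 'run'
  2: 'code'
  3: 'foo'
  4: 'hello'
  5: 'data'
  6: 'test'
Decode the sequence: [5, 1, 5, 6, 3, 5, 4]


Look up each index in the dictionary:
  5 -> 'data'
  1 -> 'run'
  5 -> 'data'
  6 -> 'test'
  3 -> 'foo'
  5 -> 'data'
  4 -> 'hello'

Decoded: "data run data test foo data hello"


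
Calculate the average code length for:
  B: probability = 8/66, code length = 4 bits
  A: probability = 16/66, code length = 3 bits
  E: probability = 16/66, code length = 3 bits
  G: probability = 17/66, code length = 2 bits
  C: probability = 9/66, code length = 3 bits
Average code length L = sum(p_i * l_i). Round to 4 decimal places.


Weighted contributions p_i * l_i:
  B: (8/66) * 4 = 32/66
  A: (16/66) * 3 = 48/66
  E: (16/66) * 3 = 48/66
  G: (17/66) * 2 = 34/66
  C: (9/66) * 3 = 27/66
Sum = (32 + 48 + 48 + 34 + 27)/66 = 189/66

L = 189/66 = 2.8636 bits/symbol


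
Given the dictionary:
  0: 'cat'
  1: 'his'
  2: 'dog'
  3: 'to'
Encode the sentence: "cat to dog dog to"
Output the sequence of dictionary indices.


Look up each word in the dictionary:
  'cat' -> 0
  'to' -> 3
  'dog' -> 2
  'dog' -> 2
  'to' -> 3

Encoded: [0, 3, 2, 2, 3]


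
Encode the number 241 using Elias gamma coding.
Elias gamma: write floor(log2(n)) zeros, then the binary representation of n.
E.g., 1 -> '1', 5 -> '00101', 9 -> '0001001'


num_bits = floor(log2(241)) + 1 = 8
leading_zeros = num_bits - 1 = 7
binary(241) = 11110001

Elias gamma(241) = '0000000' + '11110001' = 000000011110001 (15 bits)


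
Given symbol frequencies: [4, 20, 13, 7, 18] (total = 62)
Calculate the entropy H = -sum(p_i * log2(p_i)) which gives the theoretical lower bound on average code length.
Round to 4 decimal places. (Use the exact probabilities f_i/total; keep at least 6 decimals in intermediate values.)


Per-symbol terms -p_i * log2(p_i) with p_i = f_i/62:
  p = 4/62 = 0.064516: log2(p) = -3.954196, -p*log2(p) = 0.255109
  p = 20/62 = 0.322581: log2(p) = -1.632268, -p*log2(p) = 0.526538
  p = 13/62 = 0.209677: log2(p) = -2.253757, -p*log2(p) = 0.472562
  p = 7/62 = 0.112903: log2(p) = -3.146841, -p*log2(p) = 0.355289
  p = 18/62 = 0.290323: log2(p) = -1.784271, -p*log2(p) = 0.518014
H = 0.255109 + 0.526538 + 0.472562 + 0.355289 + 0.518014 = 2.127512

H = 2.1275 bits/symbol


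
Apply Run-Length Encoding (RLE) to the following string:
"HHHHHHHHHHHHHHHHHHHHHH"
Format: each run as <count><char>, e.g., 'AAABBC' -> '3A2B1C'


Scanning runs left to right:
  i=0: run of 'H' x 22 -> '22H'

RLE = 22H


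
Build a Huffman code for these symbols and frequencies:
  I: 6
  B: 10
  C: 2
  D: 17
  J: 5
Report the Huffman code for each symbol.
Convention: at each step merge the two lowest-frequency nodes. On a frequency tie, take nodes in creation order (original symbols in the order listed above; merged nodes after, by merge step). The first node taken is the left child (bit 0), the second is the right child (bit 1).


Huffman tree construction:
Step 1: Merge C(2) + J(5) = 7
Step 2: Merge I(6) + (C+J)(7) = 13
Step 3: Merge B(10) + (I+(C+J))(13) = 23
Step 4: Merge D(17) + (B+(I+(C+J)))(23) = 40
Read each symbol's code off the tree from the root (left child = 0, right child = 1).

Codes:
  I: 110 (length 3)
  B: 10 (length 2)
  C: 1110 (length 4)
  D: 0 (length 1)
  J: 1111 (length 4)
Average code length: 83/40 = 2.0750 bits/symbol


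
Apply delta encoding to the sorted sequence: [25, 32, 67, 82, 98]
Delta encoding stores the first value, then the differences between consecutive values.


First value: 25
Deltas:
  32 - 25 = 7
  67 - 32 = 35
  82 - 67 = 15
  98 - 82 = 16


Delta encoded: [25, 7, 35, 15, 16]


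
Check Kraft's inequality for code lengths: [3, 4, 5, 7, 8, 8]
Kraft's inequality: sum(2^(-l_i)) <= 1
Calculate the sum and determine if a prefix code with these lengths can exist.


Sum = 2^(-3) + 2^(-4) + 2^(-5) + 2^(-7) + 2^(-8) + 2^(-8)
    = 0.125 + 0.0625 + 0.03125 + 0.0078125 + 0.00390625 + 0.00390625
    = 60/256 = 0.234375
Since 0.234375 <= 1, Kraft's inequality IS satisfied.
A prefix code with these lengths CAN exist.

Kraft sum = 0.234375. Satisfied.


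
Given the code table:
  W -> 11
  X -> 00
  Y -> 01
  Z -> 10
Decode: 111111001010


Decoding:
11 -> W
11 -> W
11 -> W
00 -> X
10 -> Z
10 -> Z


Result: WWWXZZ


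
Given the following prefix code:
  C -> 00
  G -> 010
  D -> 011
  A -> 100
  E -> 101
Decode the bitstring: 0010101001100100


Decoding step by step:
Bits 00 -> C
Bits 101 -> E
Bits 010 -> G
Bits 011 -> D
Bits 00 -> C
Bits 100 -> A


Decoded message: CEGDCA


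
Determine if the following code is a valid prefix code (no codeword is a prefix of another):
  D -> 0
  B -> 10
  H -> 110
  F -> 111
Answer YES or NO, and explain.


Checking each pair (does one codeword prefix another?):
  D='0' vs B='10': no prefix
  D='0' vs H='110': no prefix
  D='0' vs F='111': no prefix
  B='10' vs D='0': no prefix
  B='10' vs H='110': no prefix
  B='10' vs F='111': no prefix
  H='110' vs D='0': no prefix
  H='110' vs B='10': no prefix
  H='110' vs F='111': no prefix
  F='111' vs D='0': no prefix
  F='111' vs B='10': no prefix
  F='111' vs H='110': no prefix
No violation found over all pairs.

YES -- this is a valid prefix code. No codeword is a prefix of any other codeword.


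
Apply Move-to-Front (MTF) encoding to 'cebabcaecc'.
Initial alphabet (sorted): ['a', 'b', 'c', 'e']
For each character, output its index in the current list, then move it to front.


MTF encoding:
'c': index 2 in ['a', 'b', 'c', 'e'] -> ['c', 'a', 'b', 'e']
'e': index 3 in ['c', 'a', 'b', 'e'] -> ['e', 'c', 'a', 'b']
'b': index 3 in ['e', 'c', 'a', 'b'] -> ['b', 'e', 'c', 'a']
'a': index 3 in ['b', 'e', 'c', 'a'] -> ['a', 'b', 'e', 'c']
'b': index 1 in ['a', 'b', 'e', 'c'] -> ['b', 'a', 'e', 'c']
'c': index 3 in ['b', 'a', 'e', 'c'] -> ['c', 'b', 'a', 'e']
'a': index 2 in ['c', 'b', 'a', 'e'] -> ['a', 'c', 'b', 'e']
'e': index 3 in ['a', 'c', 'b', 'e'] -> ['e', 'a', 'c', 'b']
'c': index 2 in ['e', 'a', 'c', 'b'] -> ['c', 'e', 'a', 'b']
'c': index 0 in ['c', 'e', 'a', 'b'] -> ['c', 'e', 'a', 'b']


Output: [2, 3, 3, 3, 1, 3, 2, 3, 2, 0]


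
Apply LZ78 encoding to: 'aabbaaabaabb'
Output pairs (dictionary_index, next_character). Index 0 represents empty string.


LZ78 encoding steps:
Dictionary: {0: ''}
Step 1: w='' (idx 0), next='a' -> output (0, 'a'), add 'a' as idx 1
Step 2: w='a' (idx 1), next='b' -> output (1, 'b'), add 'ab' as idx 2
Step 3: w='' (idx 0), next='b' -> output (0, 'b'), add 'b' as idx 3
Step 4: w='a' (idx 1), next='a' -> output (1, 'a'), add 'aa' as idx 4
Step 5: w='ab' (idx 2), next='a' -> output (2, 'a'), add 'aba' as idx 5
Step 6: w='ab' (idx 2), next='b' -> output (2, 'b'), add 'abb' as idx 6


Encoded: [(0, 'a'), (1, 'b'), (0, 'b'), (1, 'a'), (2, 'a'), (2, 'b')]


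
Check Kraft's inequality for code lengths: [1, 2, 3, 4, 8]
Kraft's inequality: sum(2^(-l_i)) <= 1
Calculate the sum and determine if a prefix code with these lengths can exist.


Sum = 2^(-1) + 2^(-2) + 2^(-3) + 2^(-4) + 2^(-8)
    = 0.5 + 0.25 + 0.125 + 0.0625 + 0.00390625
    = 241/256 = 0.94140625
Since 0.94140625 <= 1, Kraft's inequality IS satisfied.
A prefix code with these lengths CAN exist.

Kraft sum = 0.94140625. Satisfied.


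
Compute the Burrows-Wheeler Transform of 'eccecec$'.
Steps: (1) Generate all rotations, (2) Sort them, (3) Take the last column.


Rotations (sorted):
  0: $eccecec -> last char: c
  1: c$eccece -> last char: e
  2: ccecec$e -> last char: e
  3: cec$ecce -> last char: e
  4: cecec$ec -> last char: c
  5: ec$eccec -> last char: c
  6: eccecec$ -> last char: $
  7: ecec$ecc -> last char: c


BWT = ceeecc$c


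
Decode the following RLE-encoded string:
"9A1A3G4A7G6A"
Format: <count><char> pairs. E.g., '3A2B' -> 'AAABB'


Expanding each <count><char> pair:
  9A -> 'AAAAAAAAA'
  1A -> 'A'
  3G -> 'GGG'
  4A -> 'AAAA'
  7G -> 'GGGGGGG'
  6A -> 'AAAAAA'

Decoded = AAAAAAAAAAGGGAAAAGGGGGGGAAAAAA


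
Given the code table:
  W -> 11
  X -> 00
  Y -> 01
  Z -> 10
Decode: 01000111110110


Decoding:
01 -> Y
00 -> X
01 -> Y
11 -> W
11 -> W
01 -> Y
10 -> Z


Result: YXYWWYZ


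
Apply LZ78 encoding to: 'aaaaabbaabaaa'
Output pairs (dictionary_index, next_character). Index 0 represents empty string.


LZ78 encoding steps:
Dictionary: {0: ''}
Step 1: w='' (idx 0), next='a' -> output (0, 'a'), add 'a' as idx 1
Step 2: w='a' (idx 1), next='a' -> output (1, 'a'), add 'aa' as idx 2
Step 3: w='aa' (idx 2), next='b' -> output (2, 'b'), add 'aab' as idx 3
Step 4: w='' (idx 0), next='b' -> output (0, 'b'), add 'b' as idx 4
Step 5: w='aab' (idx 3), next='a' -> output (3, 'a'), add 'aaba' as idx 5
Step 6: w='aa' (idx 2), end of input -> output (2, '')


Encoded: [(0, 'a'), (1, 'a'), (2, 'b'), (0, 'b'), (3, 'a'), (2, '')]


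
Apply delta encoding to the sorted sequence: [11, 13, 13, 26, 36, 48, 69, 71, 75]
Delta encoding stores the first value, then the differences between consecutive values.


First value: 11
Deltas:
  13 - 11 = 2
  13 - 13 = 0
  26 - 13 = 13
  36 - 26 = 10
  48 - 36 = 12
  69 - 48 = 21
  71 - 69 = 2
  75 - 71 = 4


Delta encoded: [11, 2, 0, 13, 10, 12, 21, 2, 4]


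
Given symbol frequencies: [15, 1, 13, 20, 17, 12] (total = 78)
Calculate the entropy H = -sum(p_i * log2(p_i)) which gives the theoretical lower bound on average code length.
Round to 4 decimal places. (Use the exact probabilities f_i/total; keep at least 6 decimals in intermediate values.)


Per-symbol terms -p_i * log2(p_i) with p_i = f_i/78:
  p = 15/78 = 0.192308: log2(p) = -2.378512, -p*log2(p) = 0.457406
  p = 1/78 = 0.012821: log2(p) = -6.285402, -p*log2(p) = 0.080582
  p = 13/78 = 0.166667: log2(p) = -2.584963, -p*log2(p) = 0.430827
  p = 20/78 = 0.256410: log2(p) = -1.963474, -p*log2(p) = 0.503455
  p = 17/78 = 0.217949: log2(p) = -2.197939, -p*log2(p) = 0.479038
  p = 12/78 = 0.153846: log2(p) = -2.700440, -p*log2(p) = 0.415452
H = 0.457406 + 0.080582 + 0.430827 + 0.503455 + 0.479038 + 0.415452 = 2.366760

H = 2.3668 bits/symbol


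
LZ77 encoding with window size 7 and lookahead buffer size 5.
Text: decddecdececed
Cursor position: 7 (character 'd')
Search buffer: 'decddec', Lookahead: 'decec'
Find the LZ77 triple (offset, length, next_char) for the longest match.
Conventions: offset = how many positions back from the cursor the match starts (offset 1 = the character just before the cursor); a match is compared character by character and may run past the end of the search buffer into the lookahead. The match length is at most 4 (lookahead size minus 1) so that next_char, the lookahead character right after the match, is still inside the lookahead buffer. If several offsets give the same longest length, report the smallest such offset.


Try each offset into the search buffer:
  offset=1 (pos 6, char 'c'): match length 0
  offset=2 (pos 5, char 'e'): match length 0
  offset=3 (pos 4, char 'd'): match length 3
  offset=4 (pos 3, char 'd'): match length 1
  offset=5 (pos 2, char 'c'): match length 0
  offset=6 (pos 1, char 'e'): match length 0
  offset=7 (pos 0, char 'd'): match length 3
Longest match has length 3, found at offsets 3, 7; take the smallest, offset 3.
next_char = character at position 7 + 3 = 10 -> 'e'

Best match: offset=3, length=3 (matching 'dec' starting at position 4)
LZ77 triple: (3, 3, 'e')


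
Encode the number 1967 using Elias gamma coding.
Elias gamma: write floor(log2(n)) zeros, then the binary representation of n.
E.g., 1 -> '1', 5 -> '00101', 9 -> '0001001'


num_bits = floor(log2(1967)) + 1 = 11
leading_zeros = num_bits - 1 = 10
binary(1967) = 11110101111

Elias gamma(1967) = '0000000000' + '11110101111' = 000000000011110101111 (21 bits)


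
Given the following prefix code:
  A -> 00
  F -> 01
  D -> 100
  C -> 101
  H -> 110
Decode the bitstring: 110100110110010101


Decoding step by step:
Bits 110 -> H
Bits 100 -> D
Bits 110 -> H
Bits 110 -> H
Bits 01 -> F
Bits 01 -> F
Bits 01 -> F


Decoded message: HDHHFFF


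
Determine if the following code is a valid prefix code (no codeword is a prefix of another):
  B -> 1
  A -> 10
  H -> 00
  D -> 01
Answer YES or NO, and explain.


Checking each pair (does one codeword prefix another?):
  B='1' vs A='10': prefix -- VIOLATION

NO -- this is NOT a valid prefix code. B (1) is a prefix of A (10).


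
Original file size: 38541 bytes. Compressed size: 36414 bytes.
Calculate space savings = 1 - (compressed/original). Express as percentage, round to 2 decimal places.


ratio = compressed/original = 36414/38541 = 0.944812
savings = 1 - ratio = 1 - 0.944812 = 0.055188
as a percentage: 0.055188 * 100 = 5.52%

Space savings = 1 - 36414/38541 = 5.52%


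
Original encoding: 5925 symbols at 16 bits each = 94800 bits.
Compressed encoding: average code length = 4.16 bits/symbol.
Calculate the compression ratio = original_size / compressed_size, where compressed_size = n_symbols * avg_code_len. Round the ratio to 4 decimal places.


original_size = n_symbols * orig_bits = 5925 * 16 = 94800 bits
compressed_size = n_symbols * avg_code_len = 5925 * 4.16 = 24648.0 bits
ratio = original_size / compressed_size = 94800 / 24648.0 = 3.8462

Compression ratio = 3.8462


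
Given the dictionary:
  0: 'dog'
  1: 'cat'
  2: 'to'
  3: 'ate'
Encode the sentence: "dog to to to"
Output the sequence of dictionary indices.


Look up each word in the dictionary:
  'dog' -> 0
  'to' -> 2
  'to' -> 2
  'to' -> 2

Encoded: [0, 2, 2, 2]


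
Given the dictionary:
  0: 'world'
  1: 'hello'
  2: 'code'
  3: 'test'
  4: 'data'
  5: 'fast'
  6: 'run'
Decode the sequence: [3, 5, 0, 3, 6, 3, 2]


Look up each index in the dictionary:
  3 -> 'test'
  5 -> 'fast'
  0 -> 'world'
  3 -> 'test'
  6 -> 'run'
  3 -> 'test'
  2 -> 'code'

Decoded: "test fast world test run test code"


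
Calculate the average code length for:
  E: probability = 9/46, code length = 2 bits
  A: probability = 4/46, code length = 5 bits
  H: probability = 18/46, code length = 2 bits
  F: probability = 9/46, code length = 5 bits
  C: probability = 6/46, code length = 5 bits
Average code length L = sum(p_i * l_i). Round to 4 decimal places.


Weighted contributions p_i * l_i:
  E: (9/46) * 2 = 18/46
  A: (4/46) * 5 = 20/46
  H: (18/46) * 2 = 36/46
  F: (9/46) * 5 = 45/46
  C: (6/46) * 5 = 30/46
Sum = (18 + 20 + 36 + 45 + 30)/46 = 149/46

L = 149/46 = 3.2391 bits/symbol


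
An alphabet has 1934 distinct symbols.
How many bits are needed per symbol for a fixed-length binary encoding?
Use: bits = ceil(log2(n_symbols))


log2(1934) = 10.9174
Bracket: 2^10 = 1024 < 1934 <= 2^11 = 2048
So ceil(log2(1934)) = 11

bits = ceil(log2(1934)) = ceil(10.9174) = 11 bits


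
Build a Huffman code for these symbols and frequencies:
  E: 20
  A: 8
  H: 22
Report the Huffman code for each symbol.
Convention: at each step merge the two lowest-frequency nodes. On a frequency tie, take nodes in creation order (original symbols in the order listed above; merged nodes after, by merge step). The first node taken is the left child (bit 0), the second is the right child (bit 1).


Huffman tree construction:
Step 1: Merge A(8) + E(20) = 28
Step 2: Merge H(22) + (A+E)(28) = 50
Read each symbol's code off the tree from the root (left child = 0, right child = 1).

Codes:
  E: 11 (length 2)
  A: 10 (length 2)
  H: 0 (length 1)
Average code length: 78/50 = 1.5600 bits/symbol


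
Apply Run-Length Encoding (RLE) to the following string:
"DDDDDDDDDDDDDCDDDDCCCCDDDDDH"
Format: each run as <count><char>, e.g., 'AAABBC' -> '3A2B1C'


Scanning runs left to right:
  i=0: run of 'D' x 13 -> '13D'
  i=13: run of 'C' x 1 -> '1C'
  i=14: run of 'D' x 4 -> '4D'
  i=18: run of 'C' x 4 -> '4C'
  i=22: run of 'D' x 5 -> '5D'
  i=27: run of 'H' x 1 -> '1H'

RLE = 13D1C4D4C5D1H


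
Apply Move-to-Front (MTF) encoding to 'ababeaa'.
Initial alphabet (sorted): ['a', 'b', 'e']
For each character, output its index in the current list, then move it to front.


MTF encoding:
'a': index 0 in ['a', 'b', 'e'] -> ['a', 'b', 'e']
'b': index 1 in ['a', 'b', 'e'] -> ['b', 'a', 'e']
'a': index 1 in ['b', 'a', 'e'] -> ['a', 'b', 'e']
'b': index 1 in ['a', 'b', 'e'] -> ['b', 'a', 'e']
'e': index 2 in ['b', 'a', 'e'] -> ['e', 'b', 'a']
'a': index 2 in ['e', 'b', 'a'] -> ['a', 'e', 'b']
'a': index 0 in ['a', 'e', 'b'] -> ['a', 'e', 'b']


Output: [0, 1, 1, 1, 2, 2, 0]


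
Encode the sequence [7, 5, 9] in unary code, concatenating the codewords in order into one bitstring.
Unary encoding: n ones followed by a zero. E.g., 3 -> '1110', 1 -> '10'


Encode each number as n ones followed by a terminating 0:
  7 -> 11111110 (8 bits)
  5 -> 111110 (6 bits)
  9 -> 1111111110 (10 bits)
Total length = 8 + 6 + 10 = 24 bits.

Unary([7, 5, 9]) = 111111101111101111111110 (24 bits)


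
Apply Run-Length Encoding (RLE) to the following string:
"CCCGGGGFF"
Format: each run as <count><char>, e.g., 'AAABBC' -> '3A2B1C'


Scanning runs left to right:
  i=0: run of 'C' x 3 -> '3C'
  i=3: run of 'G' x 4 -> '4G'
  i=7: run of 'F' x 2 -> '2F'

RLE = 3C4G2F


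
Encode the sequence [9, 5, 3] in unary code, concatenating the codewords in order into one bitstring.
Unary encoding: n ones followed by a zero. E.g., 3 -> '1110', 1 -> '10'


Encode each number as n ones followed by a terminating 0:
  9 -> 1111111110 (10 bits)
  5 -> 111110 (6 bits)
  3 -> 1110 (4 bits)
Total length = 10 + 6 + 4 = 20 bits.

Unary([9, 5, 3]) = 11111111101111101110 (20 bits)


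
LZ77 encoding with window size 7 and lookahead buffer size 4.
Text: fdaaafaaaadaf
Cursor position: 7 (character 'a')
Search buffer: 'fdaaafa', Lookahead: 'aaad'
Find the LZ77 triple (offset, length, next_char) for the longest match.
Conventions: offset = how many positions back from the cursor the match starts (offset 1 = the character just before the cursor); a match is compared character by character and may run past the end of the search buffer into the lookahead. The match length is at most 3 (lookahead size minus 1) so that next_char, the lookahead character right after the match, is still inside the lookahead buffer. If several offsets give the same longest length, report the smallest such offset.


Try each offset into the search buffer:
  offset=1 (pos 6, char 'a'): match length 3
  offset=2 (pos 5, char 'f'): match length 0
  offset=3 (pos 4, char 'a'): match length 1
  offset=4 (pos 3, char 'a'): match length 2
  offset=5 (pos 2, char 'a'): match length 3
  offset=6 (pos 1, char 'd'): match length 0
  offset=7 (pos 0, char 'f'): match length 0
Longest match has length 3, found at offsets 1, 5; take the smallest, offset 1.
next_char = character at position 7 + 3 = 10 -> 'd'

Best match: offset=1, length=3 (matching 'aaa' starting at position 6)
LZ77 triple: (1, 3, 'd')


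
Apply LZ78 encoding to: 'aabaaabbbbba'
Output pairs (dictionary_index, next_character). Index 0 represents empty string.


LZ78 encoding steps:
Dictionary: {0: ''}
Step 1: w='' (idx 0), next='a' -> output (0, 'a'), add 'a' as idx 1
Step 2: w='a' (idx 1), next='b' -> output (1, 'b'), add 'ab' as idx 2
Step 3: w='a' (idx 1), next='a' -> output (1, 'a'), add 'aa' as idx 3
Step 4: w='ab' (idx 2), next='b' -> output (2, 'b'), add 'abb' as idx 4
Step 5: w='' (idx 0), next='b' -> output (0, 'b'), add 'b' as idx 5
Step 6: w='b' (idx 5), next='b' -> output (5, 'b'), add 'bb' as idx 6
Step 7: w='a' (idx 1), end of input -> output (1, '')


Encoded: [(0, 'a'), (1, 'b'), (1, 'a'), (2, 'b'), (0, 'b'), (5, 'b'), (1, '')]


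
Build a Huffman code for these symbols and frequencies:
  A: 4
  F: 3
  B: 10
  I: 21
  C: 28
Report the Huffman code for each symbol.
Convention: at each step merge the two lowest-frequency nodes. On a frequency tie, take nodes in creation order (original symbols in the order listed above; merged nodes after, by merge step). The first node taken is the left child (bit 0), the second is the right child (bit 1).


Huffman tree construction:
Step 1: Merge F(3) + A(4) = 7
Step 2: Merge (F+A)(7) + B(10) = 17
Step 3: Merge ((F+A)+B)(17) + I(21) = 38
Step 4: Merge C(28) + (((F+A)+B)+I)(38) = 66
Read each symbol's code off the tree from the root (left child = 0, right child = 1).

Codes:
  A: 1001 (length 4)
  F: 1000 (length 4)
  B: 101 (length 3)
  I: 11 (length 2)
  C: 0 (length 1)
Average code length: 128/66 = 1.9394 bits/symbol


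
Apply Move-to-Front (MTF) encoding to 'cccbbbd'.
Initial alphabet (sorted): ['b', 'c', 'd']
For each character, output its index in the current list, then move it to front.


MTF encoding:
'c': index 1 in ['b', 'c', 'd'] -> ['c', 'b', 'd']
'c': index 0 in ['c', 'b', 'd'] -> ['c', 'b', 'd']
'c': index 0 in ['c', 'b', 'd'] -> ['c', 'b', 'd']
'b': index 1 in ['c', 'b', 'd'] -> ['b', 'c', 'd']
'b': index 0 in ['b', 'c', 'd'] -> ['b', 'c', 'd']
'b': index 0 in ['b', 'c', 'd'] -> ['b', 'c', 'd']
'd': index 2 in ['b', 'c', 'd'] -> ['d', 'b', 'c']


Output: [1, 0, 0, 1, 0, 0, 2]


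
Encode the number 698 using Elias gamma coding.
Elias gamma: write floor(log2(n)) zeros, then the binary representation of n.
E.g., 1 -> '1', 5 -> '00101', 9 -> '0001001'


num_bits = floor(log2(698)) + 1 = 10
leading_zeros = num_bits - 1 = 9
binary(698) = 1010111010

Elias gamma(698) = '000000000' + '1010111010' = 0000000001010111010 (19 bits)


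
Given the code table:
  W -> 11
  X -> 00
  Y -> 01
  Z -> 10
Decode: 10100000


Decoding:
10 -> Z
10 -> Z
00 -> X
00 -> X


Result: ZZXX


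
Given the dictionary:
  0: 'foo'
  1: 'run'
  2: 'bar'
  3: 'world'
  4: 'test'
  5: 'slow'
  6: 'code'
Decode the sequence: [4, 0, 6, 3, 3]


Look up each index in the dictionary:
  4 -> 'test'
  0 -> 'foo'
  6 -> 'code'
  3 -> 'world'
  3 -> 'world'

Decoded: "test foo code world world"


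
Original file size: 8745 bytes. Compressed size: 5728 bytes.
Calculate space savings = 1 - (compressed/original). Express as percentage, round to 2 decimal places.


ratio = compressed/original = 5728/8745 = 0.655003
savings = 1 - ratio = 1 - 0.655003 = 0.344997
as a percentage: 0.344997 * 100 = 34.5%

Space savings = 1 - 5728/8745 = 34.5%


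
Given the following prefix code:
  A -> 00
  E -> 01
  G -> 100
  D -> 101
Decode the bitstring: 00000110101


Decoding step by step:
Bits 00 -> A
Bits 00 -> A
Bits 01 -> E
Bits 101 -> D
Bits 01 -> E


Decoded message: AAEDE


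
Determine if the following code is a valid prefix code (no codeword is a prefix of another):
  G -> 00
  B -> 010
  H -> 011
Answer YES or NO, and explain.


Checking each pair (does one codeword prefix another?):
  G='00' vs B='010': no prefix
  G='00' vs H='011': no prefix
  B='010' vs G='00': no prefix
  B='010' vs H='011': no prefix
  H='011' vs G='00': no prefix
  H='011' vs B='010': no prefix
No violation found over all pairs.

YES -- this is a valid prefix code. No codeword is a prefix of any other codeword.


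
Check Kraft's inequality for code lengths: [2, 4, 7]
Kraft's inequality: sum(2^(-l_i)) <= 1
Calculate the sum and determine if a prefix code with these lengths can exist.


Sum = 2^(-2) + 2^(-4) + 2^(-7)
    = 0.25 + 0.0625 + 0.0078125
    = 41/128 = 0.3203125
Since 0.3203125 <= 1, Kraft's inequality IS satisfied.
A prefix code with these lengths CAN exist.

Kraft sum = 0.3203125. Satisfied.


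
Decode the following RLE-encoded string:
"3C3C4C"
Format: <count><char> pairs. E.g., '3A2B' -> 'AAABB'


Expanding each <count><char> pair:
  3C -> 'CCC'
  3C -> 'CCC'
  4C -> 'CCCC'

Decoded = CCCCCCCCCC


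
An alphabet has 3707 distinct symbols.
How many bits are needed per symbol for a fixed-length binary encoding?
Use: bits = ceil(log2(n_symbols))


log2(3707) = 11.856
Bracket: 2^11 = 2048 < 3707 <= 2^12 = 4096
So ceil(log2(3707)) = 12

bits = ceil(log2(3707)) = ceil(11.856) = 12 bits


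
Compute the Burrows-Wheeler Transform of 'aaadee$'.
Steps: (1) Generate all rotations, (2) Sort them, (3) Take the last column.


Rotations (sorted):
  0: $aaadee -> last char: e
  1: aaadee$ -> last char: $
  2: aadee$a -> last char: a
  3: adee$aa -> last char: a
  4: dee$aaa -> last char: a
  5: e$aaade -> last char: e
  6: ee$aaad -> last char: d


BWT = e$aaaed


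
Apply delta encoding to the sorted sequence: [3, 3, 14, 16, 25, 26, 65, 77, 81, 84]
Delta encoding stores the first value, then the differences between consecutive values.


First value: 3
Deltas:
  3 - 3 = 0
  14 - 3 = 11
  16 - 14 = 2
  25 - 16 = 9
  26 - 25 = 1
  65 - 26 = 39
  77 - 65 = 12
  81 - 77 = 4
  84 - 81 = 3


Delta encoded: [3, 0, 11, 2, 9, 1, 39, 12, 4, 3]


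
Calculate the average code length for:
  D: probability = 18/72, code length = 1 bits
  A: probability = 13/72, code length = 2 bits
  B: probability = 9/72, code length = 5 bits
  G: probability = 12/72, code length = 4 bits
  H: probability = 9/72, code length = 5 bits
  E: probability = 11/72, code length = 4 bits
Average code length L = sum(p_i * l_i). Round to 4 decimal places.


Weighted contributions p_i * l_i:
  D: (18/72) * 1 = 18/72
  A: (13/72) * 2 = 26/72
  B: (9/72) * 5 = 45/72
  G: (12/72) * 4 = 48/72
  H: (9/72) * 5 = 45/72
  E: (11/72) * 4 = 44/72
Sum = (18 + 26 + 45 + 48 + 45 + 44)/72 = 226/72

L = 226/72 = 3.1389 bits/symbol


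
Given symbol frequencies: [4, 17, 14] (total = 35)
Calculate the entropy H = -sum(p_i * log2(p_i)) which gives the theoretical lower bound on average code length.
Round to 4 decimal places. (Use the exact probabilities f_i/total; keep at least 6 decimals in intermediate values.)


Per-symbol terms -p_i * log2(p_i) with p_i = f_i/35:
  p = 4/35 = 0.114286: log2(p) = -3.129283, -p*log2(p) = 0.357632
  p = 17/35 = 0.485714: log2(p) = -1.041820, -p*log2(p) = 0.506027
  p = 14/35 = 0.400000: log2(p) = -1.321928, -p*log2(p) = 0.528771
H = 0.357632 + 0.506027 + 0.528771 = 1.392430

H = 1.3924 bits/symbol


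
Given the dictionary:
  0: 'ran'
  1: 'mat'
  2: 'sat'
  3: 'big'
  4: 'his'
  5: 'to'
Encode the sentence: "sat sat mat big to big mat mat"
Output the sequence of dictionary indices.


Look up each word in the dictionary:
  'sat' -> 2
  'sat' -> 2
  'mat' -> 1
  'big' -> 3
  'to' -> 5
  'big' -> 3
  'mat' -> 1
  'mat' -> 1

Encoded: [2, 2, 1, 3, 5, 3, 1, 1]


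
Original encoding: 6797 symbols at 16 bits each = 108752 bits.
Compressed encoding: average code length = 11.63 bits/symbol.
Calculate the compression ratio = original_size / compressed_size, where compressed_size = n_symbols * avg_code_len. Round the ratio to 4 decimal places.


original_size = n_symbols * orig_bits = 6797 * 16 = 108752 bits
compressed_size = n_symbols * avg_code_len = 6797 * 11.63 = 79049.11 bits
ratio = original_size / compressed_size = 108752 / 79049.11 = 1.3758

Compression ratio = 1.3758


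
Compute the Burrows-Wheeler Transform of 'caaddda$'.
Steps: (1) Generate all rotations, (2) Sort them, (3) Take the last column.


Rotations (sorted):
  0: $caaddda -> last char: a
  1: a$caaddd -> last char: d
  2: aaddda$c -> last char: c
  3: addda$ca -> last char: a
  4: caaddda$ -> last char: $
  5: da$caadd -> last char: d
  6: dda$caad -> last char: d
  7: ddda$caa -> last char: a


BWT = adca$dda


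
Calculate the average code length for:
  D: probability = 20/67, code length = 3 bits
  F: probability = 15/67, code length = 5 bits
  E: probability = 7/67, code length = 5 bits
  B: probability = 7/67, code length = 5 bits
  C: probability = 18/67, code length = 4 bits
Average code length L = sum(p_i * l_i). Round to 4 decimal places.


Weighted contributions p_i * l_i:
  D: (20/67) * 3 = 60/67
  F: (15/67) * 5 = 75/67
  E: (7/67) * 5 = 35/67
  B: (7/67) * 5 = 35/67
  C: (18/67) * 4 = 72/67
Sum = (60 + 75 + 35 + 35 + 72)/67 = 277/67

L = 277/67 = 4.1343 bits/symbol


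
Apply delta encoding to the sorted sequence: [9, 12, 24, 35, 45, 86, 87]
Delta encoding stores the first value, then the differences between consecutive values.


First value: 9
Deltas:
  12 - 9 = 3
  24 - 12 = 12
  35 - 24 = 11
  45 - 35 = 10
  86 - 45 = 41
  87 - 86 = 1


Delta encoded: [9, 3, 12, 11, 10, 41, 1]


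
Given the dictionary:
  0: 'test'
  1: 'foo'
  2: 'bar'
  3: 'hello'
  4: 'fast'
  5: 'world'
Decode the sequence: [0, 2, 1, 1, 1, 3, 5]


Look up each index in the dictionary:
  0 -> 'test'
  2 -> 'bar'
  1 -> 'foo'
  1 -> 'foo'
  1 -> 'foo'
  3 -> 'hello'
  5 -> 'world'

Decoded: "test bar foo foo foo hello world"


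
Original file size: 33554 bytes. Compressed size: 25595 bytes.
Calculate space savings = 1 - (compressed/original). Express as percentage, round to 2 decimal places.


ratio = compressed/original = 25595/33554 = 0.7628
savings = 1 - ratio = 1 - 0.7628 = 0.2372
as a percentage: 0.2372 * 100 = 23.72%

Space savings = 1 - 25595/33554 = 23.72%


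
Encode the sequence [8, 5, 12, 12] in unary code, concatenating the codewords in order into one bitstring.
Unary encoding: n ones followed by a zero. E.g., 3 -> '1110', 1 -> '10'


Encode each number as n ones followed by a terminating 0:
  8 -> 111111110 (9 bits)
  5 -> 111110 (6 bits)
  12 -> 1111111111110 (13 bits)
  12 -> 1111111111110 (13 bits)
Total length = 9 + 6 + 13 + 13 = 41 bits.

Unary([8, 5, 12, 12]) = 11111111011111011111111111101111111111110 (41 bits)


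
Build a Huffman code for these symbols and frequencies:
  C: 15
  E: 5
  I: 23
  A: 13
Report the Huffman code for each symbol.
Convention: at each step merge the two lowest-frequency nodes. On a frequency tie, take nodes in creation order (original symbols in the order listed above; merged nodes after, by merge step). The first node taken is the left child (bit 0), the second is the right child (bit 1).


Huffman tree construction:
Step 1: Merge E(5) + A(13) = 18
Step 2: Merge C(15) + (E+A)(18) = 33
Step 3: Merge I(23) + (C+(E+A))(33) = 56
Read each symbol's code off the tree from the root (left child = 0, right child = 1).

Codes:
  C: 10 (length 2)
  E: 110 (length 3)
  I: 0 (length 1)
  A: 111 (length 3)
Average code length: 107/56 = 1.9107 bits/symbol


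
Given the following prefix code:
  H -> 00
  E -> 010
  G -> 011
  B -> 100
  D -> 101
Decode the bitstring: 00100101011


Decoding step by step:
Bits 00 -> H
Bits 100 -> B
Bits 101 -> D
Bits 011 -> G


Decoded message: HBDG


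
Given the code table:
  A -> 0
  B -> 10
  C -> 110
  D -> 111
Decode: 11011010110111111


Decoding:
110 -> C
110 -> C
10 -> B
110 -> C
111 -> D
111 -> D


Result: CCBCDD


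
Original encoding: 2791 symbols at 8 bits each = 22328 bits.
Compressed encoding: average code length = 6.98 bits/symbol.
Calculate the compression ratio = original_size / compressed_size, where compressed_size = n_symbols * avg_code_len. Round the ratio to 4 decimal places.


original_size = n_symbols * orig_bits = 2791 * 8 = 22328 bits
compressed_size = n_symbols * avg_code_len = 2791 * 6.98 = 19481.18 bits
ratio = original_size / compressed_size = 22328 / 19481.18 = 1.1461

Compression ratio = 1.1461


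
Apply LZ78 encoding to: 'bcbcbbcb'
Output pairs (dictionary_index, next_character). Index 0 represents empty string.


LZ78 encoding steps:
Dictionary: {0: ''}
Step 1: w='' (idx 0), next='b' -> output (0, 'b'), add 'b' as idx 1
Step 2: w='' (idx 0), next='c' -> output (0, 'c'), add 'c' as idx 2
Step 3: w='b' (idx 1), next='c' -> output (1, 'c'), add 'bc' as idx 3
Step 4: w='b' (idx 1), next='b' -> output (1, 'b'), add 'bb' as idx 4
Step 5: w='c' (idx 2), next='b' -> output (2, 'b'), add 'cb' as idx 5


Encoded: [(0, 'b'), (0, 'c'), (1, 'c'), (1, 'b'), (2, 'b')]


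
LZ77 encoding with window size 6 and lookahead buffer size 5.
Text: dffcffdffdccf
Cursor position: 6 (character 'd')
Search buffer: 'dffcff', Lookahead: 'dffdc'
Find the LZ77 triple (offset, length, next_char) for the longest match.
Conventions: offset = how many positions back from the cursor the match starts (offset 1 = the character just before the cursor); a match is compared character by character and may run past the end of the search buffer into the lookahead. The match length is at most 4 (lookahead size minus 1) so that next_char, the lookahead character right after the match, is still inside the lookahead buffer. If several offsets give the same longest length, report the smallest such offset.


Try each offset into the search buffer:
  offset=1 (pos 5, char 'f'): match length 0
  offset=2 (pos 4, char 'f'): match length 0
  offset=3 (pos 3, char 'c'): match length 0
  offset=4 (pos 2, char 'f'): match length 0
  offset=5 (pos 1, char 'f'): match length 0
  offset=6 (pos 0, char 'd'): match length 3
Longest match has length 3 at offset 6.
next_char = character at position 6 + 3 = 9 -> 'd'

Best match: offset=6, length=3 (matching 'dff' starting at position 0)
LZ77 triple: (6, 3, 'd')


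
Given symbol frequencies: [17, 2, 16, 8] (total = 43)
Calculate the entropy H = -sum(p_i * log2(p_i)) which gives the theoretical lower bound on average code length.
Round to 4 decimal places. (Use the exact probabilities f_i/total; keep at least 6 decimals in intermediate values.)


Per-symbol terms -p_i * log2(p_i) with p_i = f_i/43:
  p = 17/43 = 0.395349: log2(p) = -1.338802, -p*log2(p) = 0.529294
  p = 2/43 = 0.046512: log2(p) = -4.426265, -p*log2(p) = 0.205873
  p = 16/43 = 0.372093: log2(p) = -1.426265, -p*log2(p) = 0.530703
  p = 8/43 = 0.186047: log2(p) = -2.426265, -p*log2(p) = 0.451398
H = 0.529294 + 0.205873 + 0.530703 + 0.451398 = 1.717268

H = 1.7173 bits/symbol


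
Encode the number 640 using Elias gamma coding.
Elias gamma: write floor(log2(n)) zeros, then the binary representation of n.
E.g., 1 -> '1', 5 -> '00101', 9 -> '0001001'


num_bits = floor(log2(640)) + 1 = 10
leading_zeros = num_bits - 1 = 9
binary(640) = 1010000000

Elias gamma(640) = '000000000' + '1010000000' = 0000000001010000000 (19 bits)


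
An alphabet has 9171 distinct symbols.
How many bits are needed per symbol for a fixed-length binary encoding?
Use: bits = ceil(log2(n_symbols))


log2(9171) = 13.1629
Bracket: 2^13 = 8192 < 9171 <= 2^14 = 16384
So ceil(log2(9171)) = 14

bits = ceil(log2(9171)) = ceil(13.1629) = 14 bits


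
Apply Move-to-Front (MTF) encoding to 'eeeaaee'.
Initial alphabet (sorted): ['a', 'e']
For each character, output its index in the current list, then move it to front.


MTF encoding:
'e': index 1 in ['a', 'e'] -> ['e', 'a']
'e': index 0 in ['e', 'a'] -> ['e', 'a']
'e': index 0 in ['e', 'a'] -> ['e', 'a']
'a': index 1 in ['e', 'a'] -> ['a', 'e']
'a': index 0 in ['a', 'e'] -> ['a', 'e']
'e': index 1 in ['a', 'e'] -> ['e', 'a']
'e': index 0 in ['e', 'a'] -> ['e', 'a']


Output: [1, 0, 0, 1, 0, 1, 0]


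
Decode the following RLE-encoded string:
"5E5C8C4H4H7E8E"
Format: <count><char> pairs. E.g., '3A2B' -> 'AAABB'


Expanding each <count><char> pair:
  5E -> 'EEEEE'
  5C -> 'CCCCC'
  8C -> 'CCCCCCCC'
  4H -> 'HHHH'
  4H -> 'HHHH'
  7E -> 'EEEEEEE'
  8E -> 'EEEEEEEE'

Decoded = EEEEECCCCCCCCCCCCCHHHHHHHHEEEEEEEEEEEEEEE


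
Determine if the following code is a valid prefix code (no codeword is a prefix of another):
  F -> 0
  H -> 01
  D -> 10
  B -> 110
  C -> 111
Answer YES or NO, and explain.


Checking each pair (does one codeword prefix another?):
  F='0' vs H='01': prefix -- VIOLATION

NO -- this is NOT a valid prefix code. F (0) is a prefix of H (01).


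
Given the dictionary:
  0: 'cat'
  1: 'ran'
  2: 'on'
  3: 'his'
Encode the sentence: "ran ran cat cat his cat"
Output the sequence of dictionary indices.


Look up each word in the dictionary:
  'ran' -> 1
  'ran' -> 1
  'cat' -> 0
  'cat' -> 0
  'his' -> 3
  'cat' -> 0

Encoded: [1, 1, 0, 0, 3, 0]


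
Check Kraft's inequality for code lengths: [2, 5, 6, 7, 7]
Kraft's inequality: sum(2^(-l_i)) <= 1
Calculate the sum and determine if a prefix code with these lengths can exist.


Sum = 2^(-2) + 2^(-5) + 2^(-6) + 2^(-7) + 2^(-7)
    = 0.25 + 0.03125 + 0.015625 + 0.0078125 + 0.0078125
    = 40/128 = 0.3125
Since 0.3125 <= 1, Kraft's inequality IS satisfied.
A prefix code with these lengths CAN exist.

Kraft sum = 0.3125. Satisfied.


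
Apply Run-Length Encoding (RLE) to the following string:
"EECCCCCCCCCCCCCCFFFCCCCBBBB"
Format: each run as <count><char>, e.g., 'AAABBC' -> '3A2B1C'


Scanning runs left to right:
  i=0: run of 'E' x 2 -> '2E'
  i=2: run of 'C' x 14 -> '14C'
  i=16: run of 'F' x 3 -> '3F'
  i=19: run of 'C' x 4 -> '4C'
  i=23: run of 'B' x 4 -> '4B'

RLE = 2E14C3F4C4B


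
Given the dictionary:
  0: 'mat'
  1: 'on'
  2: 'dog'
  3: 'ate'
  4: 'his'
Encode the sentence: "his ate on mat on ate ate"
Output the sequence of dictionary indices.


Look up each word in the dictionary:
  'his' -> 4
  'ate' -> 3
  'on' -> 1
  'mat' -> 0
  'on' -> 1
  'ate' -> 3
  'ate' -> 3

Encoded: [4, 3, 1, 0, 1, 3, 3]


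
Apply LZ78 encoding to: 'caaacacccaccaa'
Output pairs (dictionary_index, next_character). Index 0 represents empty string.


LZ78 encoding steps:
Dictionary: {0: ''}
Step 1: w='' (idx 0), next='c' -> output (0, 'c'), add 'c' as idx 1
Step 2: w='' (idx 0), next='a' -> output (0, 'a'), add 'a' as idx 2
Step 3: w='a' (idx 2), next='a' -> output (2, 'a'), add 'aa' as idx 3
Step 4: w='c' (idx 1), next='a' -> output (1, 'a'), add 'ca' as idx 4
Step 5: w='c' (idx 1), next='c' -> output (1, 'c'), add 'cc' as idx 5
Step 6: w='ca' (idx 4), next='c' -> output (4, 'c'), add 'cac' as idx 6
Step 7: w='ca' (idx 4), next='a' -> output (4, 'a'), add 'caa' as idx 7


Encoded: [(0, 'c'), (0, 'a'), (2, 'a'), (1, 'a'), (1, 'c'), (4, 'c'), (4, 'a')]


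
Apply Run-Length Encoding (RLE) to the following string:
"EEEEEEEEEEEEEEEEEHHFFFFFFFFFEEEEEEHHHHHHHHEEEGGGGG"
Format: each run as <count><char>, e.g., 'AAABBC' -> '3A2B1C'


Scanning runs left to right:
  i=0: run of 'E' x 17 -> '17E'
  i=17: run of 'H' x 2 -> '2H'
  i=19: run of 'F' x 9 -> '9F'
  i=28: run of 'E' x 6 -> '6E'
  i=34: run of 'H' x 8 -> '8H'
  i=42: run of 'E' x 3 -> '3E'
  i=45: run of 'G' x 5 -> '5G'

RLE = 17E2H9F6E8H3E5G
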